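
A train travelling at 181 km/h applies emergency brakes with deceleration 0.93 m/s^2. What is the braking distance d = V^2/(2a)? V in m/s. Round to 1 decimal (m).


Convert speed: V = 181 / 3.6 = 50.2778 m/s
V^2 = 2527.8549
d = 2527.8549 / (2 * 0.93)
d = 2527.8549 / 1.86
d = 1359.1 m

1359.1


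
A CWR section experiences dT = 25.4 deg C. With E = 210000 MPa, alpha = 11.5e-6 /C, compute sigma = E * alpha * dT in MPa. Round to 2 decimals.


sigma = E * alpha * dT
sigma = 210000 * 11.5e-6 * 25.4
sigma = 2.415 * 25.4
sigma = 61.34 MPa

61.34


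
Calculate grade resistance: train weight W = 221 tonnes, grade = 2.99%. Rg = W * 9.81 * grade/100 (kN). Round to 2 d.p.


Rg = W * 9.81 * grade / 100
Rg = 221 * 9.81 * 2.99 / 100
Rg = 2168.01 * 0.0299
Rg = 64.82 kN

64.82


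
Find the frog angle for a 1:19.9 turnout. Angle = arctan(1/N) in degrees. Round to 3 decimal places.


1/N = 1/19.9 = 0.050251
angle = arctan(0.050251) = 0.050209 rad
angle = 0.050209 * 180/pi = 2.877 degrees

2.877


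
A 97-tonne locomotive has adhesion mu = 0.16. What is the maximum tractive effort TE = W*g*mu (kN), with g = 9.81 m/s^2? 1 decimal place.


TE_max = W * g * mu
TE_max = 97 * 9.81 * 0.16
TE_max = 951.57 * 0.16
TE_max = 152.3 kN

152.3


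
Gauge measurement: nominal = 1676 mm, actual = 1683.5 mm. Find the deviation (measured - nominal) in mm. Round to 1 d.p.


Deviation = measured - nominal
Deviation = 1683.5 - 1676
Deviation = 7.5 mm

7.5


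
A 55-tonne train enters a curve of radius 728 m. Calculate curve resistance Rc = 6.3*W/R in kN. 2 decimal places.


Rc = 6.3 * W / R
Rc = 6.3 * 55 / 728
Rc = 346.5 / 728
Rc = 0.48 kN

0.48


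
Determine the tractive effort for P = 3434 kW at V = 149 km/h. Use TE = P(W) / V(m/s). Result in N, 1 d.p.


Convert: P = 3434 kW = 3434000 W
V = 149 / 3.6 = 41.3889 m/s
TE = 3434000 / 41.3889
TE = 82969.1 N

82969.1


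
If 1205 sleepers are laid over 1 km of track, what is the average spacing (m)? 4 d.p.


Spacing = 1000 m / number of sleepers
Spacing = 1000 / 1205
Spacing = 0.8299 m

0.8299


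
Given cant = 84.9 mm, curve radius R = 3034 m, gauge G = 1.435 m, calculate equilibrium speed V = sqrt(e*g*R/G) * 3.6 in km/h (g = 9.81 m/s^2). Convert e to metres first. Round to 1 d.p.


Convert cant: e = 84.9 mm = 0.0849 m
V_ms = sqrt(0.0849 * 9.81 * 3034 / 1.435)
V_ms = sqrt(1760.923029) = 41.9634 m/s
V = 41.9634 * 3.6 = 151.1 km/h

151.1


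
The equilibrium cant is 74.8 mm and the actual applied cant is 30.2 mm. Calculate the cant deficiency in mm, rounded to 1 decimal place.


Cant deficiency = equilibrium cant - actual cant
CD = 74.8 - 30.2
CD = 44.6 mm

44.6


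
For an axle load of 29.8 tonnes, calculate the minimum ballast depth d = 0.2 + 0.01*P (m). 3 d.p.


d = 0.2 + 0.01 * 29.8
d = 0.2 + 0.298
d = 0.498 m

0.498


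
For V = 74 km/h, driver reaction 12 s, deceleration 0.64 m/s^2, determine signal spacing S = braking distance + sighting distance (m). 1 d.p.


V = 74 / 3.6 = 20.5556 m/s
Braking distance = 20.5556^2 / (2*0.64) = 330.1022 m
Sighting distance = 20.5556 * 12 = 246.6667 m
S = 330.1022 + 246.6667 = 576.8 m

576.8


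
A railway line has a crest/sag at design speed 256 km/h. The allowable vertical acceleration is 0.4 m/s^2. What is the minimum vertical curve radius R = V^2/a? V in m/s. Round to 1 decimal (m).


Convert speed: V = 256 / 3.6 = 71.1111 m/s
V^2 = 5056.7901 m^2/s^2
R_v = 5056.7901 / 0.4
R_v = 12642.0 m

12642.0


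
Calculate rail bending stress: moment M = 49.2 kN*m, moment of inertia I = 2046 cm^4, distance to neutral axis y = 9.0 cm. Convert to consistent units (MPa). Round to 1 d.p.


Convert units:
M = 49.2 kN*m = 49200000 N*mm
y = 9.0 cm = 90 mm
I = 2046 cm^4 = 20460000 mm^4
sigma = 49200000 * 90 / 20460000
sigma = 216.4 MPa

216.4


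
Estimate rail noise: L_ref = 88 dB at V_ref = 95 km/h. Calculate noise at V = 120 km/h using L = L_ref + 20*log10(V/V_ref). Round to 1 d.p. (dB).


V/V_ref = 120 / 95 = 1.263158
log10(1.263158) = 0.101458
20 * 0.101458 = 2.0292
L = 88 + 2.0292 = 90.0 dB

90.0


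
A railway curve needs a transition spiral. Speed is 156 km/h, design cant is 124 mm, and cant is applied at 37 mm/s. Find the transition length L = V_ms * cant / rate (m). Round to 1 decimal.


Convert speed: V = 156 / 3.6 = 43.3333 m/s
L = 43.3333 * 124 / 37
L = 5373.3333 / 37
L = 145.2 m

145.2


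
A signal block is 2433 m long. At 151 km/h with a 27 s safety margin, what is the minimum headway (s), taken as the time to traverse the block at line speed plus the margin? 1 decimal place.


V = 151 / 3.6 = 41.9444 m/s
Block traversal time = 2433 / 41.9444 = 58.0053 s
Headway = 58.0053 + 27
Headway = 85.0 s

85.0


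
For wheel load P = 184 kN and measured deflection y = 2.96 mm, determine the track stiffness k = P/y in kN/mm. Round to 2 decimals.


Track stiffness k = P / y
k = 184 / 2.96
k = 62.16 kN/mm

62.16


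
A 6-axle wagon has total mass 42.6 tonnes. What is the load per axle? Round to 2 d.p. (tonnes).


Load per axle = total weight / number of axles
Load = 42.6 / 6
Load = 7.10 tonnes

7.10


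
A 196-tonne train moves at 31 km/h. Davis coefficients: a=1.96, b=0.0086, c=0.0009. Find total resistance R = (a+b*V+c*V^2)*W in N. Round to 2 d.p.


b*V = 0.0086 * 31 = 0.2666
c*V^2 = 0.0009 * 961 = 0.8649
R_per_t = 1.96 + 0.2666 + 0.8649 = 3.0915 N/t
R_total = 3.0915 * 196 = 605.93 N

605.93


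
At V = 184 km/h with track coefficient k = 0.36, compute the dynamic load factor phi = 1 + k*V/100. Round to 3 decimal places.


phi = 1 + k * V / 100
phi = 1 + 0.36 * 184 / 100
phi = 1 + 0.6624
phi = 1.662

1.662


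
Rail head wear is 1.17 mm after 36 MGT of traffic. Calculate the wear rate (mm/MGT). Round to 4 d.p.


Wear rate = total wear / cumulative tonnage
Rate = 1.17 / 36
Rate = 0.0325 mm/MGT

0.0325


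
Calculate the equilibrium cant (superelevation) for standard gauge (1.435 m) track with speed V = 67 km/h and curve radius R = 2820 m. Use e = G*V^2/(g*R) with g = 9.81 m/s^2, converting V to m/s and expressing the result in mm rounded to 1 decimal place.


Convert speed: V = 67 / 3.6 = 18.6111 m/s
Apply formula: e = 1.435 * 18.6111^2 / (9.81 * 2820)
e = 1.435 * 346.3735 / 27664.2
e = 0.017967 m = 18.0 mm

18.0


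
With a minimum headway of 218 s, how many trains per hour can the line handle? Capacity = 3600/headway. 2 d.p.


Capacity = 3600 / headway
Capacity = 3600 / 218
Capacity = 16.51 trains/hour

16.51


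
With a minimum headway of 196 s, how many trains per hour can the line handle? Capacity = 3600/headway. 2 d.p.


Capacity = 3600 / headway
Capacity = 3600 / 196
Capacity = 18.37 trains/hour

18.37


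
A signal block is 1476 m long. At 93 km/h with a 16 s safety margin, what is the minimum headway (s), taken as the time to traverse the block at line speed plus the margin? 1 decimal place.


V = 93 / 3.6 = 25.8333 m/s
Block traversal time = 1476 / 25.8333 = 57.1355 s
Headway = 57.1355 + 16
Headway = 73.1 s

73.1


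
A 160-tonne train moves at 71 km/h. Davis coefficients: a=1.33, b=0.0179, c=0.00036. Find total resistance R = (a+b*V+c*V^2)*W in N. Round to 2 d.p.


b*V = 0.0179 * 71 = 1.2709
c*V^2 = 0.00036 * 5041 = 1.81476
R_per_t = 1.33 + 1.2709 + 1.81476 = 4.41566 N/t
R_total = 4.41566 * 160 = 706.51 N

706.51


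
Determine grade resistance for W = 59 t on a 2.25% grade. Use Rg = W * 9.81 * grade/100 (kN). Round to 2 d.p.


Rg = W * 9.81 * grade / 100
Rg = 59 * 9.81 * 2.25 / 100
Rg = 578.79 * 0.0225
Rg = 13.02 kN

13.02


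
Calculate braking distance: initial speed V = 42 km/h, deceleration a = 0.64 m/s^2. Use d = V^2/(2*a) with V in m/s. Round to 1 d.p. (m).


Convert speed: V = 42 / 3.6 = 11.6667 m/s
V^2 = 136.1111
d = 136.1111 / (2 * 0.64)
d = 136.1111 / 1.28
d = 106.3 m

106.3


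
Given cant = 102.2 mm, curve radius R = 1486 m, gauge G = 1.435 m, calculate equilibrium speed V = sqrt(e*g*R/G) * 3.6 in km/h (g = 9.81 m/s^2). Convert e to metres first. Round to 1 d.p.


Convert cant: e = 102.2 mm = 0.1022 m
V_ms = sqrt(0.1022 * 9.81 * 1486 / 1.435)
V_ms = sqrt(1038.213834) = 32.2213 m/s
V = 32.2213 * 3.6 = 116.0 km/h

116.0


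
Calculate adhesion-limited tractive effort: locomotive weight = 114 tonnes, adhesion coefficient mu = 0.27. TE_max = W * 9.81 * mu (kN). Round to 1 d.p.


TE_max = W * g * mu
TE_max = 114 * 9.81 * 0.27
TE_max = 1118.34 * 0.27
TE_max = 302.0 kN

302.0


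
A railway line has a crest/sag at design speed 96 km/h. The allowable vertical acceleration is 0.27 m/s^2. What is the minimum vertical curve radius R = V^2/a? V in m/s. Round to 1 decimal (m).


Convert speed: V = 96 / 3.6 = 26.6667 m/s
V^2 = 711.1111 m^2/s^2
R_v = 711.1111 / 0.27
R_v = 2633.7 m

2633.7


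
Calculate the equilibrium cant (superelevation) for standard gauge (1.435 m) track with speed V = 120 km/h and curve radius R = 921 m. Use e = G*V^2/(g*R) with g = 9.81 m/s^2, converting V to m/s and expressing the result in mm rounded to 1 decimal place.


Convert speed: V = 120 / 3.6 = 33.3333 m/s
Apply formula: e = 1.435 * 33.3333^2 / (9.81 * 921)
e = 1.435 * 1111.1111 / 9035.01
e = 0.176474 m = 176.5 mm

176.5


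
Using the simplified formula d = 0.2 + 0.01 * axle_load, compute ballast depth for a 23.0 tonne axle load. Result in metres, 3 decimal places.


d = 0.2 + 0.01 * 23.0
d = 0.2 + 0.23
d = 0.430 m

0.430


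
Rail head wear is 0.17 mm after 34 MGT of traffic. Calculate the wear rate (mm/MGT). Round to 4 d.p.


Wear rate = total wear / cumulative tonnage
Rate = 0.17 / 34
Rate = 0.0050 mm/MGT

0.0050


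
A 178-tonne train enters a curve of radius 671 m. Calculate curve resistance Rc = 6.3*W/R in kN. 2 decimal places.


Rc = 6.3 * W / R
Rc = 6.3 * 178 / 671
Rc = 1121.4 / 671
Rc = 1.67 kN

1.67


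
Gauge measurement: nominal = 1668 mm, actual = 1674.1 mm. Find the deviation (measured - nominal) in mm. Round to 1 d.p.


Deviation = measured - nominal
Deviation = 1674.1 - 1668
Deviation = 6.1 mm

6.1


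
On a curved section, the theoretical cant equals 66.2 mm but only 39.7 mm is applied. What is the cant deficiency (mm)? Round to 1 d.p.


Cant deficiency = equilibrium cant - actual cant
CD = 66.2 - 39.7
CD = 26.5 mm

26.5


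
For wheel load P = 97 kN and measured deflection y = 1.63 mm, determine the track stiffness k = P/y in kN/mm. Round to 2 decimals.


Track stiffness k = P / y
k = 97 / 1.63
k = 59.51 kN/mm

59.51


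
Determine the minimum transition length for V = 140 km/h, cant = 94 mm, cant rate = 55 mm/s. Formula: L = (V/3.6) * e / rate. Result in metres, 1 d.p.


Convert speed: V = 140 / 3.6 = 38.8889 m/s
L = 38.8889 * 94 / 55
L = 3655.5556 / 55
L = 66.5 m

66.5


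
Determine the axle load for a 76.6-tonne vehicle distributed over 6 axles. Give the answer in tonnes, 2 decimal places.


Load per axle = total weight / number of axles
Load = 76.6 / 6
Load = 12.77 tonnes

12.77


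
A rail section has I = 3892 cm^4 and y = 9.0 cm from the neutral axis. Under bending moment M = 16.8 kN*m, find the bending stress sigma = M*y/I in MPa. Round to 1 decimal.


Convert units:
M = 16.8 kN*m = 16800000 N*mm
y = 9.0 cm = 90 mm
I = 3892 cm^4 = 38920000 mm^4
sigma = 16800000 * 90 / 38920000
sigma = 38.8 MPa

38.8


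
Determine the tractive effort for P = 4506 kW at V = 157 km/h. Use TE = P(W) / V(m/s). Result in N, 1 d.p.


Convert: P = 4506 kW = 4506000 W
V = 157 / 3.6 = 43.6111 m/s
TE = 4506000 / 43.6111
TE = 103322.3 N

103322.3


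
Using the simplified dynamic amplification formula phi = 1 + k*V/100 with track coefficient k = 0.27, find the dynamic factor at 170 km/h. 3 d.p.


phi = 1 + k * V / 100
phi = 1 + 0.27 * 170 / 100
phi = 1 + 0.459
phi = 1.459

1.459


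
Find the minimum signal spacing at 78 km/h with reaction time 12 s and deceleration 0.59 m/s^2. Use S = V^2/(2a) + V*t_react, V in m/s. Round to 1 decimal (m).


V = 78 / 3.6 = 21.6667 m/s
Braking distance = 21.6667^2 / (2*0.59) = 397.8343 m
Sighting distance = 21.6667 * 12 = 260.0 m
S = 397.8343 + 260.0 = 657.8 m

657.8


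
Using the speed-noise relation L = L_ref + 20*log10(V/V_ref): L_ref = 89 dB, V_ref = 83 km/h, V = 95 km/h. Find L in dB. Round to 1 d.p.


V/V_ref = 95 / 83 = 1.144578
log10(1.144578) = 0.058646
20 * 0.058646 = 1.1729
L = 89 + 1.1729 = 90.2 dB

90.2


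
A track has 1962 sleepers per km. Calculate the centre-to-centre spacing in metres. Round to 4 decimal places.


Spacing = 1000 m / number of sleepers
Spacing = 1000 / 1962
Spacing = 0.5097 m

0.5097


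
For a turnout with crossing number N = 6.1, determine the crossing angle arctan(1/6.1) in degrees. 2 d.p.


1/N = 1/6.1 = 0.163934
angle = arctan(0.163934) = 0.162489 rad
angle = 0.162489 * 180/pi = 9.31 degrees

9.31


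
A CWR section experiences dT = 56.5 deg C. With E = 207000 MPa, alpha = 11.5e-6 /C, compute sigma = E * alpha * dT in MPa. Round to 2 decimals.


sigma = E * alpha * dT
sigma = 207000 * 11.5e-6 * 56.5
sigma = 2.3805 * 56.5
sigma = 134.50 MPa

134.50


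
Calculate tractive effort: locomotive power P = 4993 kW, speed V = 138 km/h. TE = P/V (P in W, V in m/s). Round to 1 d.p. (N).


Convert: P = 4993 kW = 4993000 W
V = 138 / 3.6 = 38.3333 m/s
TE = 4993000 / 38.3333
TE = 130252.2 N

130252.2


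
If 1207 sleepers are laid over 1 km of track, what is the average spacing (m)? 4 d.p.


Spacing = 1000 m / number of sleepers
Spacing = 1000 / 1207
Spacing = 0.8285 m

0.8285


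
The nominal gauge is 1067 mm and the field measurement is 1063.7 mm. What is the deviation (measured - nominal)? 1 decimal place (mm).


Deviation = measured - nominal
Deviation = 1063.7 - 1067
Deviation = -3.3 mm

-3.3


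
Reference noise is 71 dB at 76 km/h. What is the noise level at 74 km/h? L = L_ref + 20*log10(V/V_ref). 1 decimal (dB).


V/V_ref = 74 / 76 = 0.973684
log10(0.973684) = -0.011582
20 * -0.011582 = -0.2316
L = 71 + -0.2316 = 70.8 dB

70.8


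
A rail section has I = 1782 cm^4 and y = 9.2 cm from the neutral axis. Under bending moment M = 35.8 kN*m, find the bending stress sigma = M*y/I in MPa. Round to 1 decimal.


Convert units:
M = 35.8 kN*m = 35800000 N*mm
y = 9.2 cm = 92 mm
I = 1782 cm^4 = 17820000 mm^4
sigma = 35800000 * 92 / 17820000
sigma = 184.8 MPa

184.8


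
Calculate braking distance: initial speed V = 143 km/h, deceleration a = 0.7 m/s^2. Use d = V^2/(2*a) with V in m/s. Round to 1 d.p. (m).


Convert speed: V = 143 / 3.6 = 39.7222 m/s
V^2 = 1577.8549
d = 1577.8549 / (2 * 0.7)
d = 1577.8549 / 1.4
d = 1127.0 m

1127.0


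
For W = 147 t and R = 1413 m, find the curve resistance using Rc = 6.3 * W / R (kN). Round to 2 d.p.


Rc = 6.3 * W / R
Rc = 6.3 * 147 / 1413
Rc = 926.1 / 1413
Rc = 0.66 kN

0.66


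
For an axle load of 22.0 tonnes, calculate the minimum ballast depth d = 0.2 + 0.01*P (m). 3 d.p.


d = 0.2 + 0.01 * 22.0
d = 0.2 + 0.22
d = 0.420 m

0.420


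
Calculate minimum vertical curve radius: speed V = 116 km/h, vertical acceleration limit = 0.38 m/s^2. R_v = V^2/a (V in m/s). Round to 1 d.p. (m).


Convert speed: V = 116 / 3.6 = 32.2222 m/s
V^2 = 1038.2716 m^2/s^2
R_v = 1038.2716 / 0.38
R_v = 2732.3 m

2732.3


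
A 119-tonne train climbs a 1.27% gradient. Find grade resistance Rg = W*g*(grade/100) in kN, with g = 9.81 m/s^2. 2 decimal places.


Rg = W * 9.81 * grade / 100
Rg = 119 * 9.81 * 1.27 / 100
Rg = 1167.39 * 0.0127
Rg = 14.83 kN

14.83


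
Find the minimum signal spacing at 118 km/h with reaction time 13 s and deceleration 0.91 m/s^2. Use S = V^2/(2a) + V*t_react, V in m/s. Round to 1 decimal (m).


V = 118 / 3.6 = 32.7778 m/s
Braking distance = 32.7778^2 / (2*0.91) = 590.3202 m
Sighting distance = 32.7778 * 13 = 426.1111 m
S = 590.3202 + 426.1111 = 1016.4 m

1016.4


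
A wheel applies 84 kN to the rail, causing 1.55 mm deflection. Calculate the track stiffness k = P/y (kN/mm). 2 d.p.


Track stiffness k = P / y
k = 84 / 1.55
k = 54.19 kN/mm

54.19


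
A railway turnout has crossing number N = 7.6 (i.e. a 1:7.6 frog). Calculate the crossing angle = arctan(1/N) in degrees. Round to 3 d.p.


1/N = 1/7.6 = 0.131579
angle = arctan(0.131579) = 0.130827 rad
angle = 0.130827 * 180/pi = 7.496 degrees

7.496


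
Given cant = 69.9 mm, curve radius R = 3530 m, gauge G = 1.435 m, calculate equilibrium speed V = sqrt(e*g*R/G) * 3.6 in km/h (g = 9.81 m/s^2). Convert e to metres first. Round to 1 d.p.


Convert cant: e = 69.9 mm = 0.0699 m
V_ms = sqrt(0.0699 * 9.81 * 3530 / 1.435)
V_ms = sqrt(1686.820955) = 41.0709 m/s
V = 41.0709 * 3.6 = 147.9 km/h

147.9


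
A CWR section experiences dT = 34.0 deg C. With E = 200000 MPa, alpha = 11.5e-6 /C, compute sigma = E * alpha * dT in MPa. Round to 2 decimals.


sigma = E * alpha * dT
sigma = 200000 * 11.5e-6 * 34.0
sigma = 2.3 * 34.0
sigma = 78.20 MPa

78.20


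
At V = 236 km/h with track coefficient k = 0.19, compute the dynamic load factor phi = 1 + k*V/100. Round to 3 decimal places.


phi = 1 + k * V / 100
phi = 1 + 0.19 * 236 / 100
phi = 1 + 0.4484
phi = 1.448

1.448


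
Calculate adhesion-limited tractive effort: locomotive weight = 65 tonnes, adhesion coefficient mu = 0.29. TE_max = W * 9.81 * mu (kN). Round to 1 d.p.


TE_max = W * g * mu
TE_max = 65 * 9.81 * 0.29
TE_max = 637.65 * 0.29
TE_max = 184.9 kN

184.9


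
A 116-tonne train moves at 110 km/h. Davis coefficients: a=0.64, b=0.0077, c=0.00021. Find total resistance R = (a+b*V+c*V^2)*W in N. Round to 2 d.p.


b*V = 0.0077 * 110 = 0.847
c*V^2 = 0.00021 * 12100 = 2.541
R_per_t = 0.64 + 0.847 + 2.541 = 4.028 N/t
R_total = 4.028 * 116 = 467.25 N

467.25


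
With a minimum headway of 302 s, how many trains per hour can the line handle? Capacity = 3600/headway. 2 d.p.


Capacity = 3600 / headway
Capacity = 3600 / 302
Capacity = 11.92 trains/hour

11.92


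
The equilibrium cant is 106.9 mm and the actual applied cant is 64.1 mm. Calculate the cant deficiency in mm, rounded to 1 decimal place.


Cant deficiency = equilibrium cant - actual cant
CD = 106.9 - 64.1
CD = 42.8 mm

42.8


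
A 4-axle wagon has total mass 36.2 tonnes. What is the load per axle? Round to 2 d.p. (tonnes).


Load per axle = total weight / number of axles
Load = 36.2 / 4
Load = 9.05 tonnes

9.05


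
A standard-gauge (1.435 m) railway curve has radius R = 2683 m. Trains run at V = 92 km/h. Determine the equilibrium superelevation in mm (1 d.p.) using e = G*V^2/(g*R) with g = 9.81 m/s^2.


Convert speed: V = 92 / 3.6 = 25.5556 m/s
Apply formula: e = 1.435 * 25.5556^2 / (9.81 * 2683)
e = 1.435 * 653.0864 / 26320.23
e = 0.035607 m = 35.6 mm

35.6


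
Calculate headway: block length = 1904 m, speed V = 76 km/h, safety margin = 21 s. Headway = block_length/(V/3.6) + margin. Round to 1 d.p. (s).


V = 76 / 3.6 = 21.1111 m/s
Block traversal time = 1904 / 21.1111 = 90.1895 s
Headway = 90.1895 + 21
Headway = 111.2 s

111.2


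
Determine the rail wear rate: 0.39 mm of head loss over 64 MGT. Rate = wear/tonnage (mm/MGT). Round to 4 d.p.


Wear rate = total wear / cumulative tonnage
Rate = 0.39 / 64
Rate = 0.0061 mm/MGT

0.0061


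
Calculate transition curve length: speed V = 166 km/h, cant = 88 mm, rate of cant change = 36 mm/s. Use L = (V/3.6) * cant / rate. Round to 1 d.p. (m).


Convert speed: V = 166 / 3.6 = 46.1111 m/s
L = 46.1111 * 88 / 36
L = 4057.7778 / 36
L = 112.7 m

112.7


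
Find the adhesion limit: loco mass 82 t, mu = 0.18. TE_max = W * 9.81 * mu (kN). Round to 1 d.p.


TE_max = W * g * mu
TE_max = 82 * 9.81 * 0.18
TE_max = 804.42 * 0.18
TE_max = 144.8 kN

144.8


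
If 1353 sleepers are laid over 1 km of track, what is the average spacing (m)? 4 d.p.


Spacing = 1000 m / number of sleepers
Spacing = 1000 / 1353
Spacing = 0.7391 m

0.7391


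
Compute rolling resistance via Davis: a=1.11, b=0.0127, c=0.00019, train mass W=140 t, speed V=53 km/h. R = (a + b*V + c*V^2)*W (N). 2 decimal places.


b*V = 0.0127 * 53 = 0.6731
c*V^2 = 0.00019 * 2809 = 0.53371
R_per_t = 1.11 + 0.6731 + 0.53371 = 2.31681 N/t
R_total = 2.31681 * 140 = 324.35 N

324.35


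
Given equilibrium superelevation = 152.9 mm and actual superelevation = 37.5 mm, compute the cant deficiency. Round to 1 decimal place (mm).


Cant deficiency = equilibrium cant - actual cant
CD = 152.9 - 37.5
CD = 115.4 mm

115.4


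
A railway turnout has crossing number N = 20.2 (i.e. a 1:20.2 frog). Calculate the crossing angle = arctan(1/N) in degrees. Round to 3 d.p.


1/N = 1/20.2 = 0.049505
angle = arctan(0.049505) = 0.049465 rad
angle = 0.049465 * 180/pi = 2.834 degrees

2.834


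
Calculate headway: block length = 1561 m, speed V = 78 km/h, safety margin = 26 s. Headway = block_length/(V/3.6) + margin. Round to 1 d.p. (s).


V = 78 / 3.6 = 21.6667 m/s
Block traversal time = 1561 / 21.6667 = 72.0462 s
Headway = 72.0462 + 26
Headway = 98.0 s

98.0


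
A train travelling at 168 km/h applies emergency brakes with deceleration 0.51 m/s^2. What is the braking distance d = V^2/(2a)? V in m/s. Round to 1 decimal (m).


Convert speed: V = 168 / 3.6 = 46.6667 m/s
V^2 = 2177.7778
d = 2177.7778 / (2 * 0.51)
d = 2177.7778 / 1.02
d = 2135.1 m

2135.1


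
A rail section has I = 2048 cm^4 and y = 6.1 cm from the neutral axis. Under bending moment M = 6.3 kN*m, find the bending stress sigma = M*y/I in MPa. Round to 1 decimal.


Convert units:
M = 6.3 kN*m = 6300000 N*mm
y = 6.1 cm = 61 mm
I = 2048 cm^4 = 20480000 mm^4
sigma = 6300000 * 61 / 20480000
sigma = 18.8 MPa

18.8


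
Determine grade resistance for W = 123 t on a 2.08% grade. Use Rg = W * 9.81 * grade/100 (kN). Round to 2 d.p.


Rg = W * 9.81 * grade / 100
Rg = 123 * 9.81 * 2.08 / 100
Rg = 1206.63 * 0.0208
Rg = 25.10 kN

25.10


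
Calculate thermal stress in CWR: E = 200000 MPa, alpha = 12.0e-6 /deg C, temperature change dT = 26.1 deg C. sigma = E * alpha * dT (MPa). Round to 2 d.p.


sigma = E * alpha * dT
sigma = 200000 * 12.0e-6 * 26.1
sigma = 2.4 * 26.1
sigma = 62.64 MPa

62.64


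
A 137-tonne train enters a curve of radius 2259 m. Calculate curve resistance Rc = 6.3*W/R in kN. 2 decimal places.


Rc = 6.3 * W / R
Rc = 6.3 * 137 / 2259
Rc = 863.1 / 2259
Rc = 0.38 kN

0.38


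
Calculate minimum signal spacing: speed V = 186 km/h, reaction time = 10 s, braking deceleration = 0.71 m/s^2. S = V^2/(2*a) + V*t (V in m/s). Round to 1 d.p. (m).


V = 186 / 3.6 = 51.6667 m/s
Braking distance = 51.6667^2 / (2*0.71) = 1879.8905 m
Sighting distance = 51.6667 * 10 = 516.6667 m
S = 1879.8905 + 516.6667 = 2396.6 m

2396.6


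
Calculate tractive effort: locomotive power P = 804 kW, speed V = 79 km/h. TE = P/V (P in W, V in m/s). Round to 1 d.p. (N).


Convert: P = 804 kW = 804000 W
V = 79 / 3.6 = 21.9444 m/s
TE = 804000 / 21.9444
TE = 36638.0 N

36638.0


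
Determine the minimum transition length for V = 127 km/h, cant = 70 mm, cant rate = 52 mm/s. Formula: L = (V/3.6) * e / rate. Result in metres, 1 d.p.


Convert speed: V = 127 / 3.6 = 35.2778 m/s
L = 35.2778 * 70 / 52
L = 2469.4444 / 52
L = 47.5 m

47.5


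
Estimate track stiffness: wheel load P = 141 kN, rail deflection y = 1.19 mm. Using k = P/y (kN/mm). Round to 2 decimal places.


Track stiffness k = P / y
k = 141 / 1.19
k = 118.49 kN/mm

118.49


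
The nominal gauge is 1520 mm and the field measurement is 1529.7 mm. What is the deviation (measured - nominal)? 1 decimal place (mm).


Deviation = measured - nominal
Deviation = 1529.7 - 1520
Deviation = 9.7 mm

9.7


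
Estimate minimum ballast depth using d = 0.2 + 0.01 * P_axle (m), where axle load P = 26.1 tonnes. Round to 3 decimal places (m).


d = 0.2 + 0.01 * 26.1
d = 0.2 + 0.261
d = 0.461 m

0.461


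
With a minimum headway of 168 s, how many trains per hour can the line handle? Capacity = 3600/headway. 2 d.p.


Capacity = 3600 / headway
Capacity = 3600 / 168
Capacity = 21.43 trains/hour

21.43


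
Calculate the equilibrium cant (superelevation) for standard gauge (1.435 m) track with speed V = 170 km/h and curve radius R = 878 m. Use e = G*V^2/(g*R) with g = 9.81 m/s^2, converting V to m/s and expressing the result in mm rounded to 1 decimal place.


Convert speed: V = 170 / 3.6 = 47.2222 m/s
Apply formula: e = 1.435 * 47.2222^2 / (9.81 * 878)
e = 1.435 * 2229.9383 / 8613.18
e = 0.371519 m = 371.5 mm

371.5


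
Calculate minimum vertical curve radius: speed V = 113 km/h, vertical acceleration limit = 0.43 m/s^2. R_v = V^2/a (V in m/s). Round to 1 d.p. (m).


Convert speed: V = 113 / 3.6 = 31.3889 m/s
V^2 = 985.2623 m^2/s^2
R_v = 985.2623 / 0.43
R_v = 2291.3 m

2291.3


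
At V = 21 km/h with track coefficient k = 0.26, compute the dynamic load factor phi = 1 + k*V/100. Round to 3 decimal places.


phi = 1 + k * V / 100
phi = 1 + 0.26 * 21 / 100
phi = 1 + 0.0546
phi = 1.055

1.055


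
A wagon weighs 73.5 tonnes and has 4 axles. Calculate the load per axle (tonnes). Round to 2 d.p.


Load per axle = total weight / number of axles
Load = 73.5 / 4
Load = 18.38 tonnes

18.38


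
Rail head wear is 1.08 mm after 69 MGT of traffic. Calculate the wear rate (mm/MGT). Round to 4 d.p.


Wear rate = total wear / cumulative tonnage
Rate = 1.08 / 69
Rate = 0.0157 mm/MGT

0.0157


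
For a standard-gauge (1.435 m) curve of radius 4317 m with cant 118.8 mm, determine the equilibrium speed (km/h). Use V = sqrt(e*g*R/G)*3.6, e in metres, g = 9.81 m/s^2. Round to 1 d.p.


Convert cant: e = 118.8 mm = 0.1188 m
V_ms = sqrt(0.1188 * 9.81 * 4317 / 1.435)
V_ms = sqrt(3506.029739) = 59.2117 m/s
V = 59.2117 * 3.6 = 213.2 km/h

213.2


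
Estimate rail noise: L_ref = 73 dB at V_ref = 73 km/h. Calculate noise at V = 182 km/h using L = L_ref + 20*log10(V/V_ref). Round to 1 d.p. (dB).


V/V_ref = 182 / 73 = 2.493151
log10(2.493151) = 0.396749
20 * 0.396749 = 7.935
L = 73 + 7.935 = 80.9 dB

80.9


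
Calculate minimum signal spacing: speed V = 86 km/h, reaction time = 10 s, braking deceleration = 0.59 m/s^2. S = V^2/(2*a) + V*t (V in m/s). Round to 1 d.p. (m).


V = 86 / 3.6 = 23.8889 m/s
Braking distance = 23.8889^2 / (2*0.59) = 483.6263 m
Sighting distance = 23.8889 * 10 = 238.8889 m
S = 483.6263 + 238.8889 = 722.5 m

722.5


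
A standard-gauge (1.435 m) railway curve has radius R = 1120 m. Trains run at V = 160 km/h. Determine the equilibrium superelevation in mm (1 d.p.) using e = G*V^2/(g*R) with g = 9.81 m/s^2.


Convert speed: V = 160 / 3.6 = 44.4444 m/s
Apply formula: e = 1.435 * 44.4444^2 / (9.81 * 1120)
e = 1.435 * 1975.3086 / 10987.2
e = 0.257988 m = 258.0 mm

258.0


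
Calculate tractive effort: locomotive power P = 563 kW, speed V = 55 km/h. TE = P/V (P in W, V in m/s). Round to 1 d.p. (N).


Convert: P = 563 kW = 563000 W
V = 55 / 3.6 = 15.2778 m/s
TE = 563000 / 15.2778
TE = 36850.9 N

36850.9


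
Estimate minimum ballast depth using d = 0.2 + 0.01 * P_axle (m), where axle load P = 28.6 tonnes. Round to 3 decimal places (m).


d = 0.2 + 0.01 * 28.6
d = 0.2 + 0.286
d = 0.486 m

0.486


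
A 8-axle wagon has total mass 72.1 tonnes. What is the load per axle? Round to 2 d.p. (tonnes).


Load per axle = total weight / number of axles
Load = 72.1 / 8
Load = 9.01 tonnes

9.01


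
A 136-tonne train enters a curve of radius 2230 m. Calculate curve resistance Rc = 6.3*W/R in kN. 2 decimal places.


Rc = 6.3 * W / R
Rc = 6.3 * 136 / 2230
Rc = 856.8 / 2230
Rc = 0.38 kN

0.38


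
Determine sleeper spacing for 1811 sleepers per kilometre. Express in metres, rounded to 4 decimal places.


Spacing = 1000 m / number of sleepers
Spacing = 1000 / 1811
Spacing = 0.5522 m

0.5522


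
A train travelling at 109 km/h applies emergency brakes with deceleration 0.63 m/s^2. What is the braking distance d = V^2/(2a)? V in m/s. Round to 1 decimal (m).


Convert speed: V = 109 / 3.6 = 30.2778 m/s
V^2 = 916.7438
d = 916.7438 / (2 * 0.63)
d = 916.7438 / 1.26
d = 727.6 m

727.6


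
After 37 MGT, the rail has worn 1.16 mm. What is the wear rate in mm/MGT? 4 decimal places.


Wear rate = total wear / cumulative tonnage
Rate = 1.16 / 37
Rate = 0.0314 mm/MGT

0.0314


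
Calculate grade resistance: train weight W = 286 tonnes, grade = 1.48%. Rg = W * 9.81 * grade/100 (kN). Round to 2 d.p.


Rg = W * 9.81 * grade / 100
Rg = 286 * 9.81 * 1.48 / 100
Rg = 2805.66 * 0.0148
Rg = 41.52 kN

41.52


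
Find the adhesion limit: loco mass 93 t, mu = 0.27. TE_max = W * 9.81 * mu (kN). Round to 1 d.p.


TE_max = W * g * mu
TE_max = 93 * 9.81 * 0.27
TE_max = 912.33 * 0.27
TE_max = 246.3 kN

246.3


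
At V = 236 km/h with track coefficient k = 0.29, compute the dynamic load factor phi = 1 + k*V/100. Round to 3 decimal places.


phi = 1 + k * V / 100
phi = 1 + 0.29 * 236 / 100
phi = 1 + 0.6844
phi = 1.684

1.684


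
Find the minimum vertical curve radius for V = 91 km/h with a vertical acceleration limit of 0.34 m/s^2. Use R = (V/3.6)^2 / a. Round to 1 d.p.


Convert speed: V = 91 / 3.6 = 25.2778 m/s
V^2 = 638.966 m^2/s^2
R_v = 638.966 / 0.34
R_v = 1879.3 m

1879.3


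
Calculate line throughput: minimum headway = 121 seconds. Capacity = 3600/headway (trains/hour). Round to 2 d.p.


Capacity = 3600 / headway
Capacity = 3600 / 121
Capacity = 29.75 trains/hour

29.75


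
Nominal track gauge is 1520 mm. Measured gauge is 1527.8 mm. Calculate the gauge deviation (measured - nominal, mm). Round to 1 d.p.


Deviation = measured - nominal
Deviation = 1527.8 - 1520
Deviation = 7.8 mm

7.8


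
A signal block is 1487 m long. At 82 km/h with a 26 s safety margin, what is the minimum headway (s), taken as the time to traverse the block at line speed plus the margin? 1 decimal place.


V = 82 / 3.6 = 22.7778 m/s
Block traversal time = 1487 / 22.7778 = 65.2829 s
Headway = 65.2829 + 26
Headway = 91.3 s

91.3


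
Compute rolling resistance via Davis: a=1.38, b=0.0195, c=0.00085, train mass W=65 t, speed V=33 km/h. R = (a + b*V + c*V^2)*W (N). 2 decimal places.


b*V = 0.0195 * 33 = 0.6435
c*V^2 = 0.00085 * 1089 = 0.92565
R_per_t = 1.38 + 0.6435 + 0.92565 = 2.94915 N/t
R_total = 2.94915 * 65 = 191.69 N

191.69


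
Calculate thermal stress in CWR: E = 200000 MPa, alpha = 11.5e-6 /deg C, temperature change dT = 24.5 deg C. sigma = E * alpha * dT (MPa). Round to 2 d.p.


sigma = E * alpha * dT
sigma = 200000 * 11.5e-6 * 24.5
sigma = 2.3 * 24.5
sigma = 56.35 MPa

56.35


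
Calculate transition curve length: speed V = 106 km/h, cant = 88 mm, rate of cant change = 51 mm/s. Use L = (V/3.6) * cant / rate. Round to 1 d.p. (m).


Convert speed: V = 106 / 3.6 = 29.4444 m/s
L = 29.4444 * 88 / 51
L = 2591.1111 / 51
L = 50.8 m

50.8


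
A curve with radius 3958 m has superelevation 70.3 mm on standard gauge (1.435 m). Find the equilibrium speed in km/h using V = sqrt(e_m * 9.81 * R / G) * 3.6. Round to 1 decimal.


Convert cant: e = 70.3 mm = 0.0703 m
V_ms = sqrt(0.0703 * 9.81 * 3958 / 1.435)
V_ms = sqrt(1902.165153) = 43.6138 m/s
V = 43.6138 * 3.6 = 157.0 km/h

157.0


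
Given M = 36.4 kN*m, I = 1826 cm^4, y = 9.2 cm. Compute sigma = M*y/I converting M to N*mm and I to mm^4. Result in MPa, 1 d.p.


Convert units:
M = 36.4 kN*m = 36400000 N*mm
y = 9.2 cm = 92 mm
I = 1826 cm^4 = 18260000 mm^4
sigma = 36400000 * 92 / 18260000
sigma = 183.4 MPa

183.4


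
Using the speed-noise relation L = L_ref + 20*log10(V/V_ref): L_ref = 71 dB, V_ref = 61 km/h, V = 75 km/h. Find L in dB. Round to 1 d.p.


V/V_ref = 75 / 61 = 1.229508
log10(1.229508) = 0.089731
20 * 0.089731 = 1.7946
L = 71 + 1.7946 = 72.8 dB

72.8


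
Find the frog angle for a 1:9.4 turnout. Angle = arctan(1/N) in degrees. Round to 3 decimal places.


1/N = 1/9.4 = 0.106383
angle = arctan(0.106383) = 0.105984 rad
angle = 0.105984 * 180/pi = 6.072 degrees

6.072


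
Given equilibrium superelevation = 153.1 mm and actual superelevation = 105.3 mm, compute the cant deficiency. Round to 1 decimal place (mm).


Cant deficiency = equilibrium cant - actual cant
CD = 153.1 - 105.3
CD = 47.8 mm

47.8


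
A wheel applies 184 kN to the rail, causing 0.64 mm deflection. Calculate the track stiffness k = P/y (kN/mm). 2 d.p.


Track stiffness k = P / y
k = 184 / 0.64
k = 287.50 kN/mm

287.50


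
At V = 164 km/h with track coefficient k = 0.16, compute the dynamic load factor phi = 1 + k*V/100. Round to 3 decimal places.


phi = 1 + k * V / 100
phi = 1 + 0.16 * 164 / 100
phi = 1 + 0.2624
phi = 1.262

1.262


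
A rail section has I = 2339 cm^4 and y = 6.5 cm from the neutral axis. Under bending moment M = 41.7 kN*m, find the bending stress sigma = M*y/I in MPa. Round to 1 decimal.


Convert units:
M = 41.7 kN*m = 41700000 N*mm
y = 6.5 cm = 65 mm
I = 2339 cm^4 = 23390000 mm^4
sigma = 41700000 * 65 / 23390000
sigma = 115.9 MPa

115.9


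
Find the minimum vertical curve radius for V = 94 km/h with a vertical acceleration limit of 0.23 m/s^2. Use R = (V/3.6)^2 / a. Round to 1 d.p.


Convert speed: V = 94 / 3.6 = 26.1111 m/s
V^2 = 681.7901 m^2/s^2
R_v = 681.7901 / 0.23
R_v = 2964.3 m

2964.3


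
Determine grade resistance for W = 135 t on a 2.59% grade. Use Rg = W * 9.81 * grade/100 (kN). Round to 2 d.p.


Rg = W * 9.81 * grade / 100
Rg = 135 * 9.81 * 2.59 / 100
Rg = 1324.35 * 0.0259
Rg = 34.30 kN

34.30


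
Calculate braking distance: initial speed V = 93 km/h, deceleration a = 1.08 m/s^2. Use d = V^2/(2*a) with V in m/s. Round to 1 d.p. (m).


Convert speed: V = 93 / 3.6 = 25.8333 m/s
V^2 = 667.3611
d = 667.3611 / (2 * 1.08)
d = 667.3611 / 2.16
d = 309.0 m

309.0


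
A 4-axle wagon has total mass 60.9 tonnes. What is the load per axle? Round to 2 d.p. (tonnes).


Load per axle = total weight / number of axles
Load = 60.9 / 4
Load = 15.23 tonnes

15.23


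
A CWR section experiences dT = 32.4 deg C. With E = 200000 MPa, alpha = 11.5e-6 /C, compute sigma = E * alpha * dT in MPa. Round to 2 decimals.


sigma = E * alpha * dT
sigma = 200000 * 11.5e-6 * 32.4
sigma = 2.3 * 32.4
sigma = 74.52 MPa

74.52


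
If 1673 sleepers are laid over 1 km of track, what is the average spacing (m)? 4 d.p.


Spacing = 1000 m / number of sleepers
Spacing = 1000 / 1673
Spacing = 0.5977 m

0.5977


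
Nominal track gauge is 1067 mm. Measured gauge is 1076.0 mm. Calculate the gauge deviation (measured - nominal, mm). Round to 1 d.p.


Deviation = measured - nominal
Deviation = 1076.0 - 1067
Deviation = 9.0 mm

9.0


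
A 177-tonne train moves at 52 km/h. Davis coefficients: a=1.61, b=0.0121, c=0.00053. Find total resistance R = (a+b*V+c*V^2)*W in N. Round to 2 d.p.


b*V = 0.0121 * 52 = 0.6292
c*V^2 = 0.00053 * 2704 = 1.43312
R_per_t = 1.61 + 0.6292 + 1.43312 = 3.67232 N/t
R_total = 3.67232 * 177 = 650.00 N

650.00


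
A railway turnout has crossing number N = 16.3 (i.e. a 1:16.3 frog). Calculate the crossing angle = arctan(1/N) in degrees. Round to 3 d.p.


1/N = 1/16.3 = 0.06135
angle = arctan(0.06135) = 0.061273 rad
angle = 0.061273 * 180/pi = 3.511 degrees

3.511


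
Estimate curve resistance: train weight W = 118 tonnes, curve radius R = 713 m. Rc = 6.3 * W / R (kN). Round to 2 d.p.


Rc = 6.3 * W / R
Rc = 6.3 * 118 / 713
Rc = 743.4 / 713
Rc = 1.04 kN

1.04


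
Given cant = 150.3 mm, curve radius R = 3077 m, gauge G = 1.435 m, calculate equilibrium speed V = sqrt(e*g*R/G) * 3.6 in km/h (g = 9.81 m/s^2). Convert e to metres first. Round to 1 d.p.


Convert cant: e = 150.3 mm = 0.1503 m
V_ms = sqrt(0.1503 * 9.81 * 3077 / 1.435)
V_ms = sqrt(3161.575687) = 56.2279 m/s
V = 56.2279 * 3.6 = 202.4 km/h

202.4


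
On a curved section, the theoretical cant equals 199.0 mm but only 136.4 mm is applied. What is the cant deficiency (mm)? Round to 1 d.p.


Cant deficiency = equilibrium cant - actual cant
CD = 199.0 - 136.4
CD = 62.6 mm

62.6


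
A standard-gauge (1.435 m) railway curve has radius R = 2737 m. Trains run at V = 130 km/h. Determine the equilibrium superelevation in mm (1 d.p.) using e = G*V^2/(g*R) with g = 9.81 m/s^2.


Convert speed: V = 130 / 3.6 = 36.1111 m/s
Apply formula: e = 1.435 * 36.1111^2 / (9.81 * 2737)
e = 1.435 * 1304.0123 / 26849.97
e = 0.069693 m = 69.7 mm

69.7


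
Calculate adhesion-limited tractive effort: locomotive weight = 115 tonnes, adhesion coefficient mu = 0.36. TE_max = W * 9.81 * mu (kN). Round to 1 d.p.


TE_max = W * g * mu
TE_max = 115 * 9.81 * 0.36
TE_max = 1128.15 * 0.36
TE_max = 406.1 kN

406.1


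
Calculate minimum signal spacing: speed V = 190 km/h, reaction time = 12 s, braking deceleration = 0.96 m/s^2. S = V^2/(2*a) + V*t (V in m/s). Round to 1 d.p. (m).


V = 190 / 3.6 = 52.7778 m/s
Braking distance = 52.7778^2 / (2*0.96) = 1450.778 m
Sighting distance = 52.7778 * 12 = 633.3333 m
S = 1450.778 + 633.3333 = 2084.1 m

2084.1


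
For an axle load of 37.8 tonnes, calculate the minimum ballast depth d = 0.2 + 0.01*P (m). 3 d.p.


d = 0.2 + 0.01 * 37.8
d = 0.2 + 0.378
d = 0.578 m

0.578


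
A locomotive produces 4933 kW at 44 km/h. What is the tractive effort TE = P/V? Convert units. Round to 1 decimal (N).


Convert: P = 4933 kW = 4933000 W
V = 44 / 3.6 = 12.2222 m/s
TE = 4933000 / 12.2222
TE = 403609.1 N

403609.1


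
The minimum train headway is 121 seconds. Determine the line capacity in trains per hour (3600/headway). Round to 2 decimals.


Capacity = 3600 / headway
Capacity = 3600 / 121
Capacity = 29.75 trains/hour

29.75


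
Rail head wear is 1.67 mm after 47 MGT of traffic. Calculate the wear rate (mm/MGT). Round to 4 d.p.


Wear rate = total wear / cumulative tonnage
Rate = 1.67 / 47
Rate = 0.0355 mm/MGT

0.0355


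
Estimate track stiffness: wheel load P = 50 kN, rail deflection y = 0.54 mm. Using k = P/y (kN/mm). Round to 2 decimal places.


Track stiffness k = P / y
k = 50 / 0.54
k = 92.59 kN/mm

92.59


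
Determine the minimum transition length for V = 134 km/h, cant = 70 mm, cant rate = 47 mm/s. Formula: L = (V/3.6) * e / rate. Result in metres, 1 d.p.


Convert speed: V = 134 / 3.6 = 37.2222 m/s
L = 37.2222 * 70 / 47
L = 2605.5556 / 47
L = 55.4 m

55.4


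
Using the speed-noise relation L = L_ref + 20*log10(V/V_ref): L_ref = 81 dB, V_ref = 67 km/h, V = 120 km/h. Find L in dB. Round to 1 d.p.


V/V_ref = 120 / 67 = 1.791045
log10(1.791045) = 0.253106
20 * 0.253106 = 5.0621
L = 81 + 5.0621 = 86.1 dB

86.1


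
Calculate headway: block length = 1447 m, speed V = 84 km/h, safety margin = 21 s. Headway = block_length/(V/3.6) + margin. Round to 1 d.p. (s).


V = 84 / 3.6 = 23.3333 m/s
Block traversal time = 1447 / 23.3333 = 62.0143 s
Headway = 62.0143 + 21
Headway = 83.0 s

83.0


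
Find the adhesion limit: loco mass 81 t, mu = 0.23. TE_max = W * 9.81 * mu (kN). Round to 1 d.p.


TE_max = W * g * mu
TE_max = 81 * 9.81 * 0.23
TE_max = 794.61 * 0.23
TE_max = 182.8 kN

182.8


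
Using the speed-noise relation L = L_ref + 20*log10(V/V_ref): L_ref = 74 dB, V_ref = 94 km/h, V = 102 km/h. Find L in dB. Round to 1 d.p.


V/V_ref = 102 / 94 = 1.085106
log10(1.085106) = 0.035472
20 * 0.035472 = 0.7094
L = 74 + 0.7094 = 74.7 dB

74.7


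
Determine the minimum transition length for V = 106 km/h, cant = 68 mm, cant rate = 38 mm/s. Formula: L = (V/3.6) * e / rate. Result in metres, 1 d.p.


Convert speed: V = 106 / 3.6 = 29.4444 m/s
L = 29.4444 * 68 / 38
L = 2002.2222 / 38
L = 52.7 m

52.7


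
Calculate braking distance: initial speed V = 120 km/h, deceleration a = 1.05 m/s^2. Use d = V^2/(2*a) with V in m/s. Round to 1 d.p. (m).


Convert speed: V = 120 / 3.6 = 33.3333 m/s
V^2 = 1111.1111
d = 1111.1111 / (2 * 1.05)
d = 1111.1111 / 2.1
d = 529.1 m

529.1


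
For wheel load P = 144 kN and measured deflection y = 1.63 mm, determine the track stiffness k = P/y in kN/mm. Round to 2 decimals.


Track stiffness k = P / y
k = 144 / 1.63
k = 88.34 kN/mm

88.34
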